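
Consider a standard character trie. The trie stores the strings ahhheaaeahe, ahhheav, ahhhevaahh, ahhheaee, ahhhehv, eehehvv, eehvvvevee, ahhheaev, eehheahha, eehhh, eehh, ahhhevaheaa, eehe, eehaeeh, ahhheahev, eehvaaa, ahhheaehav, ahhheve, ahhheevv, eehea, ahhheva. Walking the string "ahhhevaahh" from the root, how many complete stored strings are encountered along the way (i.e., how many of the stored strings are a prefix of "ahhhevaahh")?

Walk "ahhhevaahh" from the root; an end-of-word marker is hit whenever a stored word is a prefix of "ahhhevaahh".
Prefixes of the query that are stored words: "ahhheva", "ahhhevaahh"
Count: 2

2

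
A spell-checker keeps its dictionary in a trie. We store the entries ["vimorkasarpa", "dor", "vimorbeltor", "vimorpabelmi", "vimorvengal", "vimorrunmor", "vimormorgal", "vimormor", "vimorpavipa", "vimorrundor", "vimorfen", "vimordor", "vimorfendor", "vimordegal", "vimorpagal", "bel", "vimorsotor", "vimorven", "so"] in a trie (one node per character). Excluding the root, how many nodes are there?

Count nodes per top-level branch (shared prefixes stored once):
  'b'-branch (bel): 3 nodes
  'd'-branch (dor): 3 nodes
  's'-branch (so): 2 nodes
  'v'-branch (vimorbeltor, vimordegal, vimordor, vimorfen, vimorfendor, vimorkasarpa, vimormor, vimormorgal, vimorpabelmi, vimorpagal, vimorpavipa, vimorrundor, vimorrunmor, vimorsotor, vimorven, vimorvengal): 71 nodes
Sum: 79

79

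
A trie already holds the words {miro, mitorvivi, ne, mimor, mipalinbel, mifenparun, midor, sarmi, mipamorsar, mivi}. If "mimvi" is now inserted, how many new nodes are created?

2

Walking "mimvi" from the root, the first 3 characters ("mim") follow existing edges; "v" is the first miss.
So 5 − 3 = 2 new nodes.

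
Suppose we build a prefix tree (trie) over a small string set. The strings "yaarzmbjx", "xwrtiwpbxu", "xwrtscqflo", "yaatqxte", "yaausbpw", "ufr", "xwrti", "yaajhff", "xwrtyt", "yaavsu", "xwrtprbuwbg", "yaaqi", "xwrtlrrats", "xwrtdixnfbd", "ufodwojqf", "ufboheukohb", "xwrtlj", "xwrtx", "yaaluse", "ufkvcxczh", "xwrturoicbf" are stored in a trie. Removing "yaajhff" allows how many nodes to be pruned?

4

A node on "yaajhff"'s path can go only if nothing else ends at it or branches off below it.
The suffix "jhff" (4 nodes) is used only by "yaajhff"; the node for "yaa" still has the child "r", so pruning stops there.
Nodes removed: 4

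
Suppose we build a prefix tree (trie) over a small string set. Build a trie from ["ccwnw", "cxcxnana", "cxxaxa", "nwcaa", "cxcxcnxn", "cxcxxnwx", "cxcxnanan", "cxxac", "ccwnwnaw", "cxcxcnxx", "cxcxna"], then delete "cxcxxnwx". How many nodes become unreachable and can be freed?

4

After clearing the end-marker at "cxcxxnwx", prune upward until reaching a node still needed by another word.
The suffix "xnwx" (4 nodes) is used only by "cxcxxnwx"; the node for "cxcx" still has the child "n", so pruning stops there.
Nodes removed: 4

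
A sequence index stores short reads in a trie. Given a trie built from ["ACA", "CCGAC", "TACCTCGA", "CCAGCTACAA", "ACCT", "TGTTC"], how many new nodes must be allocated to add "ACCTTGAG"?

Walking "ACCTTGAG" from the root, the first 4 characters ("ACCT") follow existing edges; "T" is the first miss.
New nodes needed: |"ACCTTGAG"| − 4 = 8 − 4 = 4.

4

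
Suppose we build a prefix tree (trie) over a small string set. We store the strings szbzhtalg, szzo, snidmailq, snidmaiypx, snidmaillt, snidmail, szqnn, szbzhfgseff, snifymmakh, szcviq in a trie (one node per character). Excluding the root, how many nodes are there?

Insert word by word; a character creates a node only if that edge doesn't already exist:
  "szbzhtalg" → 9 new (s, z, b, z, h, t, a, l, g)
  "szzo" → prefix "sz" already present; 2 new (z, o)
  "snidmailq" → prefix "s" already present; 8 new (n, i, d, m, a, i, l, q)
  "snidmaiypx" → prefix "snidmai" already present; 3 new (y, p, x)
  "snidmaillt" → prefix "snidmail" already present; 2 new (l, t)
  "snidmail" → prefix "snidmail" already present; 0 new (none)
  "szqnn" → prefix "sz" already present; 3 new (q, n, n)
  "szbzhfgseff" → prefix "szbzh" already present; 6 new (f, g, s, e, f, f)
  "snifymmakh" → prefix "sni" already present; 7 new (f, y, m, m, a, k, h)
  "szcviq" → prefix "sz" already present; 4 new (c, v, i, q)
Total nodes = 9 + 2 + 8 + 3 + 2 + 0 + 3 + 6 + 7 + 4 = 44

44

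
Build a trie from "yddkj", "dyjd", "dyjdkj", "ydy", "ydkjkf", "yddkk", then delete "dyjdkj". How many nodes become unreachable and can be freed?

After clearing the end-marker at "dyjdkj", prune upward until reaching a node still needed by another word.
The suffix "kj" (2 nodes) is used only by "dyjdkj"; "dyjd" is itself a stored word, so pruning stops there.
Nodes removed: 2

2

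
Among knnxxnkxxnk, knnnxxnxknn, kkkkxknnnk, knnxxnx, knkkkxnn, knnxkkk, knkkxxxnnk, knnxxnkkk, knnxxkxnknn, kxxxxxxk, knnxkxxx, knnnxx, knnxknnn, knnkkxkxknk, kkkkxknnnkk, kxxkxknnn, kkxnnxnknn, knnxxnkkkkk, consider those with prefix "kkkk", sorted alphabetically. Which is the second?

DFS of the "kkkk" subtree visits, in order: "kkkkxknnnk", "kkkkxknnnkk"
Position 2: kkkkxknnnkk

kkkkxknnnkk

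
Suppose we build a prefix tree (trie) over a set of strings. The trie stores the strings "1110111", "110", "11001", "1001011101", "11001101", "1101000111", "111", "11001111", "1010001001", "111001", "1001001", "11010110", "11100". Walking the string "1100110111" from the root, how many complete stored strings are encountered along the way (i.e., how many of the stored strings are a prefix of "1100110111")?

Traverse "1100110111" character by character; count nodes along the way that are marked as word ends.
Prefixes of the query that are stored words: "110", "11001", "11001101"
Count: 3

3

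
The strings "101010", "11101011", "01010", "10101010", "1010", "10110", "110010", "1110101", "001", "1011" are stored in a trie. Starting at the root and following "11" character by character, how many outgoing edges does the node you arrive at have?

Follow the path "11" to its node, then look at its outgoing edges.
Distinct next characters after "11": 0, 1.
That node has 2 child edges.

2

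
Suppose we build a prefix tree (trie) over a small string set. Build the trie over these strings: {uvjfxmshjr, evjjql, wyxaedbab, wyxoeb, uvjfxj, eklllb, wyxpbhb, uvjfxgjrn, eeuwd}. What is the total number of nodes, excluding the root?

46

Trace insertions, counting only characters that open a new branch:
  "uvjfxmshjr" → 10 new (u, v, j, f, x, m, s, h, j, r)
  "evjjql" → 6 new (e, v, j, j, q, l)
  "wyxaedbab" → 9 new (w, y, x, a, e, d, b, a, b)
  "wyxoeb" → prefix "wyx" already present; 3 new (o, e, b)
  "uvjfxj" → prefix "uvjfx" already present; 1 new (j)
  "eklllb" → prefix "e" already present; 5 new (k, l, l, l, b)
  "wyxpbhb" → prefix "wyx" already present; 4 new (p, b, h, b)
  "uvjfxgjrn" → prefix "uvjfx" already present; 4 new (g, j, r, n)
  "eeuwd" → prefix "e" already present; 4 new (e, u, w, d)
Total nodes = 10 + 6 + 9 + 3 + 1 + 5 + 4 + 4 + 4 = 46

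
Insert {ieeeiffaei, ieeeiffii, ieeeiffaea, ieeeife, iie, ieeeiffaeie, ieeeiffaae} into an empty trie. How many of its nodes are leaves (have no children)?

6

Leaves are exactly the stored words that no other stored word extends.
Those words: "ieeeife", "ieeeiffaae", "ieeeiffaea", "ieeeiffaeie", "ieeeiffii", "iie"
Leaf count: 6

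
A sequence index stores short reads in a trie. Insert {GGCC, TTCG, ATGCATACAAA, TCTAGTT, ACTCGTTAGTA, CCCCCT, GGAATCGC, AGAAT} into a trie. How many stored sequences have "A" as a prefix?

Filter for entries beginning with "A":
Words under "A": ACTCGTTAGTA, AGAAT, ATGCATACAAA
Count: 3

3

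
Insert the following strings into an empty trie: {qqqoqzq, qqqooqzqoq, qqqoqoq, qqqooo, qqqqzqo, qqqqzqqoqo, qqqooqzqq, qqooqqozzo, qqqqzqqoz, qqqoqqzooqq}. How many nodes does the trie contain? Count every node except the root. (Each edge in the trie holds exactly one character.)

Trie structure (* marks end of a word):
(root)
└─ q
   └─ q
      ├─ o
      │  └─ o
      │     └─ q
      │        └─ q
      │           └─ o
      │              └─ z
      │                 └─ z
      │                    └─ o *
      └─ q
         ├─ o
         │  ├─ o
         │  │  ├─ o *
         │  │  └─ q
         │  │     └─ z
         │  │        └─ q
         │  │           ├─ o
         │  │           │  └─ q *
         │  │           └─ q *
         │  └─ q
         │     ├─ o
         │     │  └─ q *
         │     ├─ q
         │     │  └─ z
         │     │     └─ o
         │     │        └─ o
         │     │           └─ q
         │     │              └─ q *
         │     └─ z
         │        └─ q *
         └─ q
            └─ z
               └─ q
                  ├─ o *
                  └─ q
                     └─ o
                        ├─ q
                        │  └─ o *
                        └─ z *
Counting every labelled node above: 40.

40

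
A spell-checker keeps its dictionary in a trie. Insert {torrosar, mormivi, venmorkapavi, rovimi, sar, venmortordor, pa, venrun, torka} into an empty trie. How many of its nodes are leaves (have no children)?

9

Leaves are exactly the stored words that no other stored word extends.
Those words: "mormivi", "pa", "rovimi", "sar", "torka", "torrosar", "venmorkapavi", "venmortordor", "venrun"
Leaf count: 9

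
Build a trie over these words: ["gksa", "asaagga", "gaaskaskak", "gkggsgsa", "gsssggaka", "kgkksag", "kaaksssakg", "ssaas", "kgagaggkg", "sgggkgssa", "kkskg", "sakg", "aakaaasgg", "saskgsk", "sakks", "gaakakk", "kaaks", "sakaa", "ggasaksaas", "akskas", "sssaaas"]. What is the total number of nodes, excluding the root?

117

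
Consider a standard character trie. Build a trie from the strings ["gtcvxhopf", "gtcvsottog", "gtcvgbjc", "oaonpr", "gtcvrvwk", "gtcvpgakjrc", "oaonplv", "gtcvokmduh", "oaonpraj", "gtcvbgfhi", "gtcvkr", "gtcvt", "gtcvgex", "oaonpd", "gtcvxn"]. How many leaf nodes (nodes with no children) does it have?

Leaves are exactly the stored words that no other stored word extends.
Those words: "gtcvbgfhi", "gtcvgbjc", "gtcvgex", "gtcvkr", "gtcvokmduh", "gtcvpgakjrc", "gtcvrvwk", "gtcvsottog", "gtcvt", "gtcvxhopf", "gtcvxn", "oaonpd", "oaonplv", "oaonpraj"
Leaf count: 14

14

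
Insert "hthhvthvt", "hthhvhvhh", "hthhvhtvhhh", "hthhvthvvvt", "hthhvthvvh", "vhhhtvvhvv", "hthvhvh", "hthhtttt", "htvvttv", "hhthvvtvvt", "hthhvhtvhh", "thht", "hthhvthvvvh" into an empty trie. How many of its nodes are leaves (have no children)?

12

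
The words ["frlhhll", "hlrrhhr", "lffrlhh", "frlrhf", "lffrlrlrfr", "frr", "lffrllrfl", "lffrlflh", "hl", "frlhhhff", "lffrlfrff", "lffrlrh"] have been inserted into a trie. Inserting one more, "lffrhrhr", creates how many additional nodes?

"lffr" is already a path in the trie; the remaining "hrhr" must be added.
New nodes needed: |"lffrhrhr"| − 4 = 8 − 4 = 4.

4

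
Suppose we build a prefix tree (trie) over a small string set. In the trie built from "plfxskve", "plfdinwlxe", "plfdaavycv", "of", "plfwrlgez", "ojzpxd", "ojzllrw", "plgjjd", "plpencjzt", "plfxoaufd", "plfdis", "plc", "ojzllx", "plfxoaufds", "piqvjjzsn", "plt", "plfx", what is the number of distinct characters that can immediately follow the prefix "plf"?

3

Follow the path "plf" to its node, then look at its outgoing edges.
Distinct next characters after "plf": d, w, x.
That node has 3 child edges.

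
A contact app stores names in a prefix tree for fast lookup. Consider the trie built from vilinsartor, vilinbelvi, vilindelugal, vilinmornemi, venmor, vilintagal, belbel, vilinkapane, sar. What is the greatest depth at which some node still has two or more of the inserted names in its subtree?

Equivalently: take the maximum, over all pairs, of their longest common prefix length.
"vilinbelvi" and "vilindelugal" agree on "vilin" (5 characters) before diverging; nothing deeper is shared.
Longest shared-prefix length: 5

5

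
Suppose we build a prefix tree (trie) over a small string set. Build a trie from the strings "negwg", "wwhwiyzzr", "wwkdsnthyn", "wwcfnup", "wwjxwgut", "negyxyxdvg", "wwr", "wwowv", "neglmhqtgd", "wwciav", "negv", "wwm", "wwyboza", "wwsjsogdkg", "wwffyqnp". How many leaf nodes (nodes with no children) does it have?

15

A leaf is a node with no children — equivalently, the end of a word that is not a proper prefix of any other stored word.
Those words: "neglmhqtgd", "negv", "negwg", "negyxyxdvg", "wwcfnup", "wwciav", "wwffyqnp", "wwhwiyzzr", "wwjxwgut", "wwkdsnthyn", "wwm", "wwowv", "wwr", "wwsjsogdkg", "wwyboza"
Leaf count: 15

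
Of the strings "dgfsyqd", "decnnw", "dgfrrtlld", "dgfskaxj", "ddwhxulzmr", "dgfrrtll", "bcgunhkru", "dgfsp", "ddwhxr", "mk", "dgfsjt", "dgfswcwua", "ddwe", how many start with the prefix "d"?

Walk to "d"; the words in its subtree are exactly those with that prefix.
Words under "d": ddwe, ddwhxr, ddwhxulzmr, decnnw, dgfrrtll, dgfrrtlld, dgfsjt, dgfskaxj, dgfsp, dgfswcwua, dgfsyqd
Count: 11

11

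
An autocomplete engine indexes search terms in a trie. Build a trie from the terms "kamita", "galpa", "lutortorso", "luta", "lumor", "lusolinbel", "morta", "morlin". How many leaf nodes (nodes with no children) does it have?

Leaves are exactly the stored words that no other stored word extends.
Those words: "galpa", "kamita", "lumor", "lusolinbel", "luta", "lutortorso", "morlin", "morta"
Leaf count: 8

8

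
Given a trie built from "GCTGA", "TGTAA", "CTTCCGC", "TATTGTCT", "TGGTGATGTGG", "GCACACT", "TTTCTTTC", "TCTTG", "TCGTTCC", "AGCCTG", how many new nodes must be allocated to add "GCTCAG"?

3

Walking "GCTCAG" from the root, the first 3 characters ("GCT") follow existing edges; "C" is the first miss.
So 6 − 3 = 3 new nodes.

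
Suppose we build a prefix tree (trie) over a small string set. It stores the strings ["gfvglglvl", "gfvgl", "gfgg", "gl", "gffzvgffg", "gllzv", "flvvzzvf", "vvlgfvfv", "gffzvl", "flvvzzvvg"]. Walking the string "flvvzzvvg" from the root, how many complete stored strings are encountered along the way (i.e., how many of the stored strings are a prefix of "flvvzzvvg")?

Walk "flvvzzvvg" from the root; an end-of-word marker is hit whenever a stored word is a prefix of "flvvzzvvg".
Prefixes of the query that are stored words: "flvvzzvvg"
Count: 1

1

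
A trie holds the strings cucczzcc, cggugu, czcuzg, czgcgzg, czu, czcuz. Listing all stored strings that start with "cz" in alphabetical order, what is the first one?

DFS of the "cz" subtree visits, in order: "czcuz", "czcuzg", "czgcgzg", "czu"
The 1st is czcuz.

czcuz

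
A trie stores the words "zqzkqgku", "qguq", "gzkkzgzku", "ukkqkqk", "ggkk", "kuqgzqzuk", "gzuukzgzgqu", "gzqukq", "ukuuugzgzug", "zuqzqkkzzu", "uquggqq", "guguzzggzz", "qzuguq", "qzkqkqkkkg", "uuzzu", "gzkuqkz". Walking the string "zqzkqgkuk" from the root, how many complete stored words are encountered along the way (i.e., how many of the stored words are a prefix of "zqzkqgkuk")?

1

Check each prefix of "zqzkqgkuk" against the stored set — each match is an end-marker on the path.
Prefixes of the query that are stored words: "zqzkqgku"
Count: 1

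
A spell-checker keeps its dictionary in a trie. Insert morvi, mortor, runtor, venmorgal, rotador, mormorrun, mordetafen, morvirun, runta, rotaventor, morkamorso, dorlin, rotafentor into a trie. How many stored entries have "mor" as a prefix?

Filter for entries beginning with "mor":
Matches: "mordetafen", "morkamorso", "mormorrun", "mortor", "morvi", "morvirun"
Count: 6

6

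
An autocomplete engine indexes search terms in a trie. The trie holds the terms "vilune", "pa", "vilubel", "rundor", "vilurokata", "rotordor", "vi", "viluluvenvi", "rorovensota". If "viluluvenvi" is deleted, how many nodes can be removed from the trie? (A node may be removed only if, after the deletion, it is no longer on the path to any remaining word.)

7

Walk "viluluvenvi" from the leaf back toward the root, removing each node that no remaining word uses.
The suffix "luvenvi" (7 nodes) is used only by "viluluvenvi"; the node for "vilu" still has the child "n", so pruning stops there.
Nodes removed: 7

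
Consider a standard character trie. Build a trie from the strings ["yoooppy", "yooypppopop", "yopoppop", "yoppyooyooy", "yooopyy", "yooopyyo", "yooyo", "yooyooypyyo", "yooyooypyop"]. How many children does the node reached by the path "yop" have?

2

The children of the "yop" node are the distinct next characters among strings starting with "yop".
Characters that immediately follow "yop" among the stored strings: {o, p}.
That node has 2 child edges.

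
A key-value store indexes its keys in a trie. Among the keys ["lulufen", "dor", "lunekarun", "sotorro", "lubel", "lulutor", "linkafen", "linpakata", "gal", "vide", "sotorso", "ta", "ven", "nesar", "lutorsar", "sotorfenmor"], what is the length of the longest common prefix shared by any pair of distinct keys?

Look for the deepest trie node that still has at least two words in its subtree.
e.g. "sotorfenmor" and "sotorro" share the prefix "sotor" of length 5; no pair shares a longer one.
Longest shared-prefix length: 5

5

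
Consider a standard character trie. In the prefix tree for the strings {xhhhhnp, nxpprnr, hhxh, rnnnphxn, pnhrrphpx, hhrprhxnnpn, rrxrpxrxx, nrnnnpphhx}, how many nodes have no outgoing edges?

8

A leaf is a node with no children — equivalently, the end of a word that is not a proper prefix of any other stored word.
Those words: "hhrprhxnnpn", "hhxh", "nrnnnpphhx", "nxpprnr", "pnhrrphpx", "rnnnphxn", "rrxrpxrxx", "xhhhhnp"
Leaf count: 8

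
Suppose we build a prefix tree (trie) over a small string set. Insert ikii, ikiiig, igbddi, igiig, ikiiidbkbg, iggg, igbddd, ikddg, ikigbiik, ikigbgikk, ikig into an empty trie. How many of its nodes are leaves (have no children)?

A leaf is a node with no children — equivalently, the end of a word that is not a proper prefix of any other stored word.
Those words: "igbddd", "igbddi", "iggg", "igiig", "ikddg", "ikigbgikk", "ikigbiik", "ikiiidbkbg", "ikiiig"
Leaf count: 9

9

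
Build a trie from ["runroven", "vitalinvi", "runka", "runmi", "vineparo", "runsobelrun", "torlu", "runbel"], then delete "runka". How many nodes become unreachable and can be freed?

A node on "runka"'s path can go only if nothing else ends at it or branches off below it.
The suffix "ka" (2 nodes) is used only by "runka"; the node for "run" still has the child "r", so pruning stops there.
Nodes removed: 2

2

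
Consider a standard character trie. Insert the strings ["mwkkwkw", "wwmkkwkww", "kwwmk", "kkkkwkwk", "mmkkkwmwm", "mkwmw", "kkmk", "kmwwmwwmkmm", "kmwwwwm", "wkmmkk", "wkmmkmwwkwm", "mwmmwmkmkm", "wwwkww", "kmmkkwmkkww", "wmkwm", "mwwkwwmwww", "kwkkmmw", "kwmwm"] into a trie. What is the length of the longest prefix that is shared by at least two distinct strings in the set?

5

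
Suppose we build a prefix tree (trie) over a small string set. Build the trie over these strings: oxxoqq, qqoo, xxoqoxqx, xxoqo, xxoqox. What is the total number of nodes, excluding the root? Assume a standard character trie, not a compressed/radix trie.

18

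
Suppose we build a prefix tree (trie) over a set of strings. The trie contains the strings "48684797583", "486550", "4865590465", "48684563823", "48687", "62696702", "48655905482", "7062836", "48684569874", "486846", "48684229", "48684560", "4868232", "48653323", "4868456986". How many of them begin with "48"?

Walk to "48"; the words in its subtree are exactly those with that prefix.
Words under "48": 48653323, 486550, 4865590465, 48655905482, 4868232, 48684229, 48684560, 48684563823, 4868456986, 48684569874, 486846, 48684797583, 48687
Count: 13

13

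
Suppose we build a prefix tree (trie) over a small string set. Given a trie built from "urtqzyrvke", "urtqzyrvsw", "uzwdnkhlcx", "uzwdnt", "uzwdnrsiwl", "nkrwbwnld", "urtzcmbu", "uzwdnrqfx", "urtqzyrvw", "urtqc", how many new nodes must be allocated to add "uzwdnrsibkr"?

"uzwdnrsi" is already a path in the trie; the remaining "bkr" must be added.
Each of the 3 remaining characters creates one node.

3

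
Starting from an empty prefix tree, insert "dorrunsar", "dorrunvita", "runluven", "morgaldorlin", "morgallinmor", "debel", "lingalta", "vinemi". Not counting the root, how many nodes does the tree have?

Trace insertions, counting only characters that open a new branch:
  "dorrunsar" → 9 new (d, o, r, r, u, n, s, a, r)
  "dorrunvita" → prefix "dorrun" already present; 4 new (v, i, t, a)
  "runluven" → 8 new (r, u, n, l, u, v, e, n)
  "morgaldorlin" → 12 new (m, o, r, g, a, l, d, o, r, l, i, n)
  "morgallinmor" → prefix "morgal" already present; 6 new (l, i, n, m, o, r)
  "debel" → prefix "d" already present; 4 new (e, b, e, l)
  "lingalta" → 8 new (l, i, n, g, a, l, t, a)
  "vinemi" → 6 new (v, i, n, e, m, i)
Total nodes = 9 + 4 + 8 + 12 + 6 + 4 + 8 + 6 = 57

57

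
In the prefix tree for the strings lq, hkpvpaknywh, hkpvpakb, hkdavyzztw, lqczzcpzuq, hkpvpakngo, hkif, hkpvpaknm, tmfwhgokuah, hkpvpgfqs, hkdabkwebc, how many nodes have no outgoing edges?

10

Leaves are exactly the stored words that no other stored word extends.
Those words: "hkdabkwebc", "hkdavyzztw", "hkif", "hkpvpakb", "hkpvpakngo", "hkpvpaknm", "hkpvpaknywh", "hkpvpgfqs", "lqczzcpzuq", "tmfwhgokuah"
Leaf count: 10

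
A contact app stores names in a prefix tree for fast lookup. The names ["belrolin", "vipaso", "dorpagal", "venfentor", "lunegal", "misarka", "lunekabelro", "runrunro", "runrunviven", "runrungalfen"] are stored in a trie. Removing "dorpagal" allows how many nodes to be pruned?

After clearing the end-marker at "dorpagal", prune upward until reaching a node still needed by another word.
No other word shares any prefix with "dorpagal", so all 8 of its nodes go.
Nodes removed: 8

8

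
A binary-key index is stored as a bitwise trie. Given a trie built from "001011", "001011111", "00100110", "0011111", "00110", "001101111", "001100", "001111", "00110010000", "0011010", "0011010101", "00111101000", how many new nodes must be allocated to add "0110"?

3

"0" is already a path in the trie; the remaining "110" must be added.
New nodes needed: |"0110"| − 1 = 4 − 1 = 3.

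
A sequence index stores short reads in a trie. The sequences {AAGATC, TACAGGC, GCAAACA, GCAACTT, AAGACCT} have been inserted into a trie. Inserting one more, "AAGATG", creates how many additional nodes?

1

"AAGAT" is already a path in the trie; the remaining "G" must be added.
So 6 − 5 = 1 new nodes.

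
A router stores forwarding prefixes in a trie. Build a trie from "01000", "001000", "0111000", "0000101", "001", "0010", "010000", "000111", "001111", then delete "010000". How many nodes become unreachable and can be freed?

1

A node on "010000"'s path can go only if nothing else ends at it or branches off below it.
The suffix "0" (1 node) is used only by "010000"; "01000" is itself a stored word, so pruning stops there.
Nodes removed: 1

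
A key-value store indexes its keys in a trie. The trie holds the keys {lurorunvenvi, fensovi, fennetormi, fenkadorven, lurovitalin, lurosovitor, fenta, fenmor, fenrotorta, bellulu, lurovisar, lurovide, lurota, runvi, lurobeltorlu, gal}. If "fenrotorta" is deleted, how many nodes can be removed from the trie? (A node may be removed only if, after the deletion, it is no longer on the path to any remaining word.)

After clearing the end-marker at "fenrotorta", prune upward until reaching a node still needed by another word.
The suffix "rotorta" (7 nodes) is used only by "fenrotorta"; the node for "fen" still has the child "s", so pruning stops there.
Nodes removed: 7

7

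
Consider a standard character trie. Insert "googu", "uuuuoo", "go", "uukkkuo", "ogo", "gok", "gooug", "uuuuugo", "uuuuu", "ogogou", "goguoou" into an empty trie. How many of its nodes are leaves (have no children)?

8

A leaf is a node with no children — equivalently, the end of a word that is not a proper prefix of any other stored word.
Those words: "goguoou", "gok", "googu", "gooug", "ogogou", "uukkkuo", "uuuuoo", "uuuuugo"
Leaf count: 8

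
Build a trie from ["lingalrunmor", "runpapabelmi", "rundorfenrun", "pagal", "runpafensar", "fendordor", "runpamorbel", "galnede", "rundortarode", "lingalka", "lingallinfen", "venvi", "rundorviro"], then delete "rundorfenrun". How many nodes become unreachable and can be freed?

A node on "rundorfenrun"'s path can go only if nothing else ends at it or branches off below it.
The suffix "fenrun" (6 nodes) is used only by "rundorfenrun"; the node for "rundor" still has the child "t", so pruning stops there.
Nodes removed: 6

6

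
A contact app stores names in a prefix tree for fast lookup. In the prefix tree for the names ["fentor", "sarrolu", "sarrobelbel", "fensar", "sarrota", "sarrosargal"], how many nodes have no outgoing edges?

A leaf is a node with no children — equivalently, the end of a word that is not a proper prefix of any other stored word.
Those words: "fensar", "fentor", "sarrobelbel", "sarrolu", "sarrosargal", "sarrota"
Leaf count: 6

6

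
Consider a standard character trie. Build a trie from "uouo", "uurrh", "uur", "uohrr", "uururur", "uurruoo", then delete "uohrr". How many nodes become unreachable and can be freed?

3

A node on "uohrr"'s path can go only if nothing else ends at it or branches off below it.
The suffix "hrr" (3 nodes) is used only by "uohrr"; the node for "uo" still has the child "u", so pruning stops there.
Nodes removed: 3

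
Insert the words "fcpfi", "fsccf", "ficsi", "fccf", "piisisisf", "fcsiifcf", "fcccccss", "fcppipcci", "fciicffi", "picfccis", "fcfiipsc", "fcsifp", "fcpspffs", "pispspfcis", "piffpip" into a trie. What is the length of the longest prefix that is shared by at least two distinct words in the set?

The deepest shared node is where two words last agree before diverging.
e.g. "fcsifp" and "fcsiifcf" share the prefix "fcsi" of length 4; no pair shares a longer one.
Longest shared-prefix length: 4

4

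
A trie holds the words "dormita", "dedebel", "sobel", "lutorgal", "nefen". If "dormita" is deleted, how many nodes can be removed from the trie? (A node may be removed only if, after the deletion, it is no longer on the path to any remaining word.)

Walk "dormita" from the leaf back toward the root, removing each node that no remaining word uses.
The suffix "ormita" (6 nodes) is used only by "dormita"; the node for "d" still has the child "e", so pruning stops there.
Nodes removed: 6

6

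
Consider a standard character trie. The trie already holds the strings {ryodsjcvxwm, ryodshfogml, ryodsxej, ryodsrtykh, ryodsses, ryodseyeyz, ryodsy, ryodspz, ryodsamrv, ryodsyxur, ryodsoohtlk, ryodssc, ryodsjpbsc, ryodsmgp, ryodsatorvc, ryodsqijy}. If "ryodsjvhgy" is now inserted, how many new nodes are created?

4

Walking "ryodsjvhgy" from the root, the first 6 characters ("ryodsj") follow existing edges; "v" is the first miss.
So 10 − 6 = 4 new nodes.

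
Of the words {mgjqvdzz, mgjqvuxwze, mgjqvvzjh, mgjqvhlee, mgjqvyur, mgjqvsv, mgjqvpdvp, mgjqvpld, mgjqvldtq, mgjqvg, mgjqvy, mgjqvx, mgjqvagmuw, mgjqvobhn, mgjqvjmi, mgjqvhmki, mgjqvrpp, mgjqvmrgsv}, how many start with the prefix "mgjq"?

Traverse to the node for "mgjq", then collect every word in that subtree.
Matches: "mgjqvagmuw", "mgjqvdzz", "mgjqvg", "mgjqvhlee", "mgjqvhmki", "mgjqvjmi", "mgjqvldtq", "mgjqvmrgsv", "mgjqvobhn", "mgjqvpdvp", "mgjqvpld", "mgjqvrpp", "mgjqvsv", "mgjqvuxwze", "mgjqvvzjh", "mgjqvx", "mgjqvy", "mgjqvyur"
Count: 18

18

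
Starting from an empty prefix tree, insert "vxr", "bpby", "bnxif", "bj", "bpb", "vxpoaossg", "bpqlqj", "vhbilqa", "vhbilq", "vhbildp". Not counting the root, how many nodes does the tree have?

31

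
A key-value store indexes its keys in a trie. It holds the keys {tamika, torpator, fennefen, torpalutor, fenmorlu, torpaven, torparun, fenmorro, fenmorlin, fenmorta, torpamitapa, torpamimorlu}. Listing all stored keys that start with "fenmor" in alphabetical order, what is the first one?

fenmorlin

DFS of the "fenmor" subtree visits, in order: "fenmorlin", "fenmorlu", "fenmorro", "fenmorta"
Position 1: fenmorlin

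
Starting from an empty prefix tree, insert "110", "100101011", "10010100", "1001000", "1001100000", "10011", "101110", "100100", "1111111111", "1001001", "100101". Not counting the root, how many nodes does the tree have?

Count nodes per top-level branch (shared prefixes stored once):
  '1'-branch (100100, 1001000, 1001001, 100101, 10010100, 100101011, 10011, 1001100000, 101110, 110, 1111111111): 33 nodes
Sum: 33

33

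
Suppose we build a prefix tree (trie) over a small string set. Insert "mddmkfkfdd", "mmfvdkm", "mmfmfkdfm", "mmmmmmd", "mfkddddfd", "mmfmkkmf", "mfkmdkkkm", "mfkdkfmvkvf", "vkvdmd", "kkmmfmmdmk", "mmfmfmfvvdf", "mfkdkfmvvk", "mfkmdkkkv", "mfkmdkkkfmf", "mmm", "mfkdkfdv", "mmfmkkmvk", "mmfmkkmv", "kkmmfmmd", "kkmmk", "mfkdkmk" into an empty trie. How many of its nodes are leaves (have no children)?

18

Leaves are exactly the stored words that no other stored word extends.
Those words: "kkmmfmmdmk", "kkmmk", "mddmkfkfdd", "mfkddddfd", "mfkdkfdv", "mfkdkfmvkvf", "mfkdkfmvvk", "mfkdkmk", "mfkmdkkkfmf", "mfkmdkkkm", "mfkmdkkkv", "mmfmfkdfm", "mmfmfmfvvdf", "mmfmkkmf", "mmfmkkmvk", "mmfvdkm", "mmmmmmd", "vkvdmd"
Leaf count: 18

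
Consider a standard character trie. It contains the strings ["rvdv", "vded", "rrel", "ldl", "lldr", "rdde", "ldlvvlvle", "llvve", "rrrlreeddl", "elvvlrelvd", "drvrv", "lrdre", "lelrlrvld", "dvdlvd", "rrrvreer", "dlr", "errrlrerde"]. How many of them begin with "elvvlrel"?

1

Walk to "elvvlrel"; the words in its subtree are exactly those with that prefix.
Matches: "elvvlrelvd"
Count: 1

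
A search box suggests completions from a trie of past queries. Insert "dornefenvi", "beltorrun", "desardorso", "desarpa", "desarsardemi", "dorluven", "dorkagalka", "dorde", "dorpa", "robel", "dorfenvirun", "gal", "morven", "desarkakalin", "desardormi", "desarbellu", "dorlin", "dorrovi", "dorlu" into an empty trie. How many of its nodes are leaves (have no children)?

Leaves are exactly the stored words that no other stored word extends.
Those words: "beltorrun", "desarbellu", "desardormi", "desardorso", "desarkakalin", "desarpa", "desarsardemi", "dorde", "dorfenvirun", "dorkagalka", "dorlin", "dorluven", "dornefenvi", "dorpa", "dorrovi", "gal", "morven", "robel"
Leaf count: 18

18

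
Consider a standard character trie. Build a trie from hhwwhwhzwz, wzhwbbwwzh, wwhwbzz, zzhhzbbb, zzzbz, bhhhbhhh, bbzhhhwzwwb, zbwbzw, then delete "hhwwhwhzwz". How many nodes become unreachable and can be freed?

A node on "hhwwhwhzwz"'s path can go only if nothing else ends at it or branches off below it.
No other word shares any prefix with "hhwwhwhzwz", so all 10 of its nodes go.
Nodes removed: 10

10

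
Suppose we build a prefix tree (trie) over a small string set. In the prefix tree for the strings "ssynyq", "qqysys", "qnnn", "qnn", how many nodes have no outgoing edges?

3

A leaf is a node with no children — equivalently, the end of a word that is not a proper prefix of any other stored word.
Those words: "qnnn", "qqysys", "ssynyq"
Leaf count: 3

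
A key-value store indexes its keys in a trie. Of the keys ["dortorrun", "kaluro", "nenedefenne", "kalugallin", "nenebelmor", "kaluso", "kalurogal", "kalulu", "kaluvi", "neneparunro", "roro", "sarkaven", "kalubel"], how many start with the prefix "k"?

7

Walk to "k"; the words in its subtree are exactly those with that prefix.
Words under "k": kalubel, kalugallin, kalulu, kaluro, kalurogal, kaluso, kaluvi
Count: 7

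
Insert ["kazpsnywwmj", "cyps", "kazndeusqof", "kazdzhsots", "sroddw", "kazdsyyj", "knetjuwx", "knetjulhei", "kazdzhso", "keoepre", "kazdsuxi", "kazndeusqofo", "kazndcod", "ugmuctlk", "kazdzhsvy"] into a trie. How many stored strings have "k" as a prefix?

12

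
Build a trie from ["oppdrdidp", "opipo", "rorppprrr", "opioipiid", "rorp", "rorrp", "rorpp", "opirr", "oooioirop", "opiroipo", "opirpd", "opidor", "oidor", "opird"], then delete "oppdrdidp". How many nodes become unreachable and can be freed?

7

After clearing the end-marker at "oppdrdidp", prune upward until reaching a node still needed by another word.
The suffix "pdrdidp" (7 nodes) is used only by "oppdrdidp"; the node for "op" still has the child "i", so pruning stops there.
Nodes removed: 7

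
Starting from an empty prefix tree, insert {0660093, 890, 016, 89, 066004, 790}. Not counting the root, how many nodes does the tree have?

16

Count nodes per top-level branch (shared prefixes stored once):
  '0'-branch (016, 066004, 0660093): 10 nodes
  '7'-branch (790): 3 nodes
  '8'-branch (89, 890): 3 nodes
Sum: 16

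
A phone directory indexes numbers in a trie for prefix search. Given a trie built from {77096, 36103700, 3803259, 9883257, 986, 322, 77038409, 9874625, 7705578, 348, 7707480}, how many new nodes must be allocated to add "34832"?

Walking "34832" from the root, the first 3 characters ("348") follow existing edges; "3" is the first miss.
New nodes needed: |"34832"| − 3 = 5 − 3 = 2.

2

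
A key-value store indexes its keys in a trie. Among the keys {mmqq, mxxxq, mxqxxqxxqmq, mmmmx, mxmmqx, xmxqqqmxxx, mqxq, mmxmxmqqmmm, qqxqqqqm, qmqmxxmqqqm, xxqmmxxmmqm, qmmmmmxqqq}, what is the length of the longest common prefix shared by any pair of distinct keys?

2

Equivalently: take the maximum, over all pairs, of their longest common prefix length.
"mmmmx" and "mmqq" agree on "mm" (2 characters) before diverging; nothing deeper is shared.
Longest shared-prefix length: 2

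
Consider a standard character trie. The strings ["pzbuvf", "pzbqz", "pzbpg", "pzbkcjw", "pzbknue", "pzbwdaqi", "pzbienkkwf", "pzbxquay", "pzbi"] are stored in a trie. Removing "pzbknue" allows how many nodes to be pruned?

3

A node on "pzbknue"'s path can go only if nothing else ends at it or branches off below it.
The suffix "nue" (3 nodes) is used only by "pzbknue"; the node for "pzbk" still has the child "c", so pruning stops there.
Nodes removed: 3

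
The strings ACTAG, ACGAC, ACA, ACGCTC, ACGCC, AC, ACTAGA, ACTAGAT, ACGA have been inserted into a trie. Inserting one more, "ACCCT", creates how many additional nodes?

3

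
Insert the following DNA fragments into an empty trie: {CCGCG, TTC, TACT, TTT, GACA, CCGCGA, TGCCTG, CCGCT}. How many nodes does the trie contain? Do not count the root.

For each word, the new-node count is its length minus the longest prefix already in the trie:
  "CCGCG" → 5 new (C, C, G, C, G)
  "TTC" → 3 new (T, T, C)
  "TACT" → prefix "T" already present; 3 new (A, C, T)
  "TTT" → prefix "TT" already present; 1 new (T)
  "GACA" → 4 new (G, A, C, A)
  "CCGCGA" → prefix "CCGCG" already present; 1 new (A)
  "TGCCTG" → prefix "T" already present; 5 new (G, C, C, T, G)
  "CCGCT" → prefix "CCGC" already present; 1 new (T)
Total nodes = 5 + 3 + 3 + 1 + 4 + 1 + 5 + 1 = 23

23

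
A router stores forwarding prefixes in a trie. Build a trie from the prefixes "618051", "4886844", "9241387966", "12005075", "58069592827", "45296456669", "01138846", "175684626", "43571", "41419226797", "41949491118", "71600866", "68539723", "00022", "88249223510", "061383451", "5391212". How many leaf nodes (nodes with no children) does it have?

17

Leaves are exactly the stored words that no other stored word extends.
Those words: "00022", "01138846", "061383451", "12005075", "175684626", "41419226797", "41949491118", "43571", "45296456669", "4886844", "5391212", "58069592827", "618051", "68539723", "71600866", "88249223510", "9241387966"
Leaf count: 17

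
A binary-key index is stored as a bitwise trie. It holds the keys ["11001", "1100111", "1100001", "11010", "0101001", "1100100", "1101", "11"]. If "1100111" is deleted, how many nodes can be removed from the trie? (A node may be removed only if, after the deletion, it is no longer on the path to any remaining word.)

2

After clearing the end-marker at "1100111", prune upward until reaching a node still needed by another word.
The suffix "11" (2 nodes) is used only by "1100111"; the node for "11001" still has the child "0", so pruning stops there.
Nodes removed: 2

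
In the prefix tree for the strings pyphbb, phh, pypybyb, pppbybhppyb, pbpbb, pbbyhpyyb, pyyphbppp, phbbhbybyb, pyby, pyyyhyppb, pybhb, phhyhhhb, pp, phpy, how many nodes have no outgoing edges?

12

A leaf is a node with no children — equivalently, the end of a word that is not a proper prefix of any other stored word.
Those words: "pbbyhpyyb", "pbpbb", "phbbhbybyb", "phhyhhhb", "phpy", "pppbybhppyb", "pybhb", "pyby", "pyphbb", "pypybyb", "pyyphbppp", "pyyyhyppb"
Leaf count: 12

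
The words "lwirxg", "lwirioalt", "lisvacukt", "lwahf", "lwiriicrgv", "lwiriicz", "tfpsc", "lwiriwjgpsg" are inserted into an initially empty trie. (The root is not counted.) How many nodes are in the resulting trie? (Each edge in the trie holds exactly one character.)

39

Trace insertions, counting only characters that open a new branch:
  "lwirxg" → 6 new (l, w, i, r, x, g)
  "lwirioalt" → prefix "lwir" already present; 5 new (i, o, a, l, t)
  "lisvacukt" → prefix "l" already present; 8 new (i, s, v, a, c, u, k, t)
  "lwahf" → prefix "lw" already present; 3 new (a, h, f)
  "lwiriicrgv" → prefix "lwiri" already present; 5 new (i, c, r, g, v)
  "lwiriicz" → prefix "lwiriic" already present; 1 new (z)
  "tfpsc" → 5 new (t, f, p, s, c)
  "lwiriwjgpsg" → prefix "lwiri" already present; 6 new (w, j, g, p, s, g)
Total nodes = 6 + 5 + 8 + 3 + 5 + 1 + 5 + 6 = 39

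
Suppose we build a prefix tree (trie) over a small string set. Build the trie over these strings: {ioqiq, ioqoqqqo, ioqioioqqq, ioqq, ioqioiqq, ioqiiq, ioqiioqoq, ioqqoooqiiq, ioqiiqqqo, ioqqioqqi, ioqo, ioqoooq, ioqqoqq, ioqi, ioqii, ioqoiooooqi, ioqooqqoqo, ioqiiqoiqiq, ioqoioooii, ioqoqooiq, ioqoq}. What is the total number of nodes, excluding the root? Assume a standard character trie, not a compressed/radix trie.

68

Insert word by word; a character creates a node only if that edge doesn't already exist:
  "ioqiq" → 5 new (i, o, q, i, q)
  "ioqoqqqo" → prefix "ioq" already present; 5 new (o, q, q, q, o)
  "ioqioioqqq" → prefix "ioqi" already present; 6 new (o, i, o, q, q, q)
  "ioqq" → prefix "ioq" already present; 1 new (q)
  "ioqioiqq" → prefix "ioqioi" already present; 2 new (q, q)
  "ioqiiq" → prefix "ioqi" already present; 2 new (i, q)
  "ioqiioqoq" → prefix "ioqii" already present; 4 new (o, q, o, q)
  "ioqqoooqiiq" → prefix "ioqq" already present; 7 new (o, o, o, q, i, i, q)
  "ioqiiqqqo" → prefix "ioqiiq" already present; 3 new (q, q, o)
  "ioqqioqqi" → prefix "ioqq" already present; 5 new (i, o, q, q, i)
  "ioqo" → prefix "ioqo" already present; 0 new (none)
  "ioqoooq" → prefix "ioqo" already present; 3 new (o, o, q)
  "ioqqoqq" → prefix "ioqqo" already present; 2 new (q, q)
  "ioqi" → prefix "ioqi" already present; 0 new (none)
  "ioqii" → prefix "ioqii" already present; 0 new (none)
  "ioqoiooooqi" → prefix "ioqo" already present; 7 new (i, o, o, o, o, q, i)
  "ioqooqqoqo" → prefix "ioqoo" already present; 5 new (q, q, o, q, o)
  "ioqiiqoiqiq" → prefix "ioqiiq" already present; 5 new (o, i, q, i, q)
  "ioqoioooii" → prefix "ioqoiooo" already present; 2 new (i, i)
  "ioqoqooiq" → prefix "ioqoq" already present; 4 new (o, o, i, q)
  "ioqoq" → prefix "ioqoq" already present; 0 new (none)
Total nodes = 5 + 5 + 6 + 1 + 2 + 2 + 4 + 7 + 3 + 5 + 0 + 3 + 2 + 0 + 0 + 7 + 5 + 5 + 2 + 4 + 0 = 68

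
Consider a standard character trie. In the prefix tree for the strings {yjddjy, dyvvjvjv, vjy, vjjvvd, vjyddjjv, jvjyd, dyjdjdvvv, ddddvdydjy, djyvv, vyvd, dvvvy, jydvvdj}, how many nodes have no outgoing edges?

Leaves are exactly the stored words that no other stored word extends.
Those words: "ddddvdydjy", "djyvv", "dvvvy", "dyjdjdvvv", "dyvvjvjv", "jvjyd", "jydvvdj", "vjjvvd", "vjyddjjv", "vyvd", "yjddjy"
Leaf count: 11

11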